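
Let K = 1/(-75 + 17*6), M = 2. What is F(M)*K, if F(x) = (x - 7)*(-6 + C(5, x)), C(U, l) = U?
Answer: 5/27 ≈ 0.18519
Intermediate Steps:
F(x) = 7 - x (F(x) = (x - 7)*(-6 + 5) = (-7 + x)*(-1) = 7 - x)
K = 1/27 (K = 1/(-75 + 102) = 1/27 ≈ 0.037037)
F(M)*K = (7 - 1*2)*(1/27) = (7 - 2)*(1/27) = 5*(1/27) = 5/27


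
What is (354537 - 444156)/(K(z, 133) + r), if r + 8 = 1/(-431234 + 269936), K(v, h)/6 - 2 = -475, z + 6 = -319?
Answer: 14455365462/459054109 ≈ 31.489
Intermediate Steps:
z = -325 (z = -6 - 319 = -325)
K(v, h) = -2838 (K(v, h) = 12 + 6*(-475) = 12 - 2850 = -2838)
r = -1290385/161298 (r = -8 + 1/(-431234 + 269936) = -8 + 1/(-161298) = -8 - 1/161298 = -1290385/161298 ≈ -8.0000)
(354537 - 444156)/(K(z, 133) + r) = (354537 - 444156)/(-2838 - 1290385/161298) = -89619/(-459054109/161298) = -89619*(-161298/459054109) = 14455365462/459054109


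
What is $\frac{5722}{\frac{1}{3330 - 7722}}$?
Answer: $-25131024$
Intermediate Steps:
$\frac{5722}{\frac{1}{3330 - 7722}} = \frac{5722}{\frac{1}{-4392}} = \frac{5722}{- \frac{1}{4392}} = 5722 \left(-4392\right) = -25131024$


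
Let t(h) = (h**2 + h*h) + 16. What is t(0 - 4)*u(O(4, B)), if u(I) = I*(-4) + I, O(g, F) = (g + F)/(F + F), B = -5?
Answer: -72/5 ≈ -14.400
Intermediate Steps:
O(g, F) = (F + g)/(2*F) (O(g, F) = (F + g)/((2*F)) = (F + g)*(1/(2*F)) = (F + g)/(2*F))
u(I) = -3*I (u(I) = -4*I + I = -3*I)
t(h) = 16 + 2*h**2 (t(h) = (h**2 + h**2) + 16 = 2*h**2 + 16 = 16 + 2*h**2)
t(0 - 4)*u(O(4, B)) = (16 + 2*(0 - 4)**2)*(-3*(-5 + 4)/(2*(-5))) = (16 + 2*(-4)**2)*(-3*(-1)*(-1)/(2*5)) = (16 + 2*16)*(-3*1/10) = (16 + 32)*(-3/10) = 48*(-3/10) = -72/5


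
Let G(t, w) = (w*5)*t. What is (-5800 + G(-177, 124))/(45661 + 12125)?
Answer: -57770/28893 ≈ -1.9994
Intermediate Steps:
G(t, w) = 5*t*w (G(t, w) = (5*w)*t = 5*t*w)
(-5800 + G(-177, 124))/(45661 + 12125) = (-5800 + 5*(-177)*124)/(45661 + 12125) = (-5800 - 109740)/57786 = -115540*1/57786 = -57770/28893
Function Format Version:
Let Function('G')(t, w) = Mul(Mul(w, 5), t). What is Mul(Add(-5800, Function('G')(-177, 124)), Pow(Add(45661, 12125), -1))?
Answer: Rational(-57770, 28893) ≈ -1.9994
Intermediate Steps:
Function('G')(t, w) = Mul(5, t, w) (Function('G')(t, w) = Mul(Mul(5, w), t) = Mul(5, t, w))
Mul(Add(-5800, Function('G')(-177, 124)), Pow(Add(45661, 12125), -1)) = Mul(Add(-5800, Mul(5, -177, 124)), Pow(Add(45661, 12125), -1)) = Mul(Add(-5800, -109740), Pow(57786, -1)) = Mul(-115540, Rational(1, 57786)) = Rational(-57770, 28893)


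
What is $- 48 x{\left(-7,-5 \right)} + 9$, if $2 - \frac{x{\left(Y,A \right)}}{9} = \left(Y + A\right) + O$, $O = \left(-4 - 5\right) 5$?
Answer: $-25479$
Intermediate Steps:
$O = -45$ ($O = \left(-4 - 5\right) 5 = \left(-9\right) 5 = -45$)
$x{\left(Y,A \right)} = 423 - 9 A - 9 Y$ ($x{\left(Y,A \right)} = 18 - 9 \left(\left(Y + A\right) - 45\right) = 18 - 9 \left(\left(A + Y\right) - 45\right) = 18 - 9 \left(-45 + A + Y\right) = 18 - \left(-405 + 9 A + 9 Y\right) = 423 - 9 A - 9 Y$)
$- 48 x{\left(-7,-5 \right)} + 9 = - 48 \left(423 - -45 - -63\right) + 9 = - 48 \left(423 + 45 + 63\right) + 9 = \left(-48\right) 531 + 9 = -25488 + 9 = -25479$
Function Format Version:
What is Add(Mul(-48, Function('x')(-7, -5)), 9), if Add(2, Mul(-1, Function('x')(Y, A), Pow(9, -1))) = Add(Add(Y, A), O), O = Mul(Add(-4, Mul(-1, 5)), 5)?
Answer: -25479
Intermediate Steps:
O = -45 (O = Mul(Add(-4, -5), 5) = Mul(-9, 5) = -45)
Function('x')(Y, A) = Add(423, Mul(-9, A), Mul(-9, Y)) (Function('x')(Y, A) = Add(18, Mul(-9, Add(Add(Y, A), -45))) = Add(18, Mul(-9, Add(Add(A, Y), -45))) = Add(18, Mul(-9, Add(-45, A, Y))) = Add(18, Add(405, Mul(-9, A), Mul(-9, Y))) = Add(423, Mul(-9, A), Mul(-9, Y)))
Add(Mul(-48, Function('x')(-7, -5)), 9) = Add(Mul(-48, Add(423, Mul(-9, -5), Mul(-9, -7))), 9) = Add(Mul(-48, Add(423, 45, 63)), 9) = Add(Mul(-48, 531), 9) = Add(-25488, 9) = -25479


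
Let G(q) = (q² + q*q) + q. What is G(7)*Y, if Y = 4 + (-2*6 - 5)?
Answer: -1365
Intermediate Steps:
G(q) = q + 2*q² (G(q) = (q² + q²) + q = 2*q² + q = q + 2*q²)
Y = -13 (Y = 4 + (-12 - 5) = 4 - 17 = -13)
G(7)*Y = (7*(1 + 2*7))*(-13) = (7*(1 + 14))*(-13) = (7*15)*(-13) = 105*(-13) = -1365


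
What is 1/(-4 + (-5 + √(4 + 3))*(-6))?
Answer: 13/212 + 3*√7/212 ≈ 0.098761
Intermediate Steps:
1/(-4 + (-5 + √(4 + 3))*(-6)) = 1/(-4 + (-5 + √7)*(-6)) = 1/(-4 + (30 - 6*√7)) = 1/(26 - 6*√7)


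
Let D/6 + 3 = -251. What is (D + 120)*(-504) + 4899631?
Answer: 5607247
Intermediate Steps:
D = -1524 (D = -18 + 6*(-251) = -18 - 1506 = -1524)
(D + 120)*(-504) + 4899631 = (-1524 + 120)*(-504) + 4899631 = -1404*(-504) + 4899631 = 707616 + 4899631 = 5607247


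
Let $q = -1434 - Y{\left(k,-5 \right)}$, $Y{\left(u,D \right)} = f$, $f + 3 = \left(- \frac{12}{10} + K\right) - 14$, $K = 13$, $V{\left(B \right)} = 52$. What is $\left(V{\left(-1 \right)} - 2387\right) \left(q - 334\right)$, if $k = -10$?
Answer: $4116138$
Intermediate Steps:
$f = - \frac{26}{5}$ ($f = -3 - \left(1 + \frac{6}{5}\right) = -3 + \left(\left(\left(-12\right) \frac{1}{10} + 13\right) - 14\right) = -3 + \left(\left(- \frac{6}{5} + 13\right) - 14\right) = -3 + \left(\frac{59}{5} - 14\right) = -3 - \frac{11}{5} = - \frac{26}{5} \approx -5.2$)
$Y{\left(u,D \right)} = - \frac{26}{5}$
$q = - \frac{7144}{5}$ ($q = -1434 - - \frac{26}{5} = -1434 + \frac{26}{5} = - \frac{7144}{5} \approx -1428.8$)
$\left(V{\left(-1 \right)} - 2387\right) \left(q - 334\right) = \left(52 - 2387\right) \left(- \frac{7144}{5} - 334\right) = \left(-2335\right) \left(- \frac{8814}{5}\right) = 4116138$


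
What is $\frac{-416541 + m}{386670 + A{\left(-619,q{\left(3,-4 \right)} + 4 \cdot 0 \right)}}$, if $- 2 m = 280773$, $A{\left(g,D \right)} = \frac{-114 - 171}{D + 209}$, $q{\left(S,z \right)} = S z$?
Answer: $- \frac{14628629}{10156494} \approx -1.4403$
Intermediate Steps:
$A{\left(g,D \right)} = - \frac{285}{209 + D}$
$m = - \frac{280773}{2}$ ($m = \left(- \frac{1}{2}\right) 280773 = - \frac{280773}{2} \approx -1.4039 \cdot 10^{5}$)
$\frac{-416541 + m}{386670 + A{\left(-619,q{\left(3,-4 \right)} + 4 \cdot 0 \right)}} = \frac{-416541 - \frac{280773}{2}}{386670 - \frac{285}{209 + \left(3 \left(-4\right) + 4 \cdot 0\right)}} = - \frac{1113855}{2 \left(386670 - \frac{285}{209 + \left(-12 + 0\right)}\right)} = - \frac{1113855}{2 \left(386670 - \frac{285}{209 - 12}\right)} = - \frac{1113855}{2 \left(386670 - \frac{285}{197}\right)} = - \frac{1113855}{2 \cdot \frac{76173705}{197}} = \left(- \frac{1113855}{2}\right) \frac{197}{76173705} = - \frac{14628629}{10156494}$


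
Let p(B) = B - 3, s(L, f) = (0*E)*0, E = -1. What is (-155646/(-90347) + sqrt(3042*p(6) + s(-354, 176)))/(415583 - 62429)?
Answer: 25941/5317734073 + 13*sqrt(6)/117718 ≈ 0.00027538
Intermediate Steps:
s(L, f) = 0 (s(L, f) = (0*(-1))*0 = 0*0 = 0)
p(B) = -3 + B
(-155646/(-90347) + sqrt(3042*p(6) + s(-354, 176)))/(415583 - 62429) = (-155646/(-90347) + sqrt(3042*(-3 + 6) + 0))/(415583 - 62429) = (-155646*(-1/90347) + sqrt(3042*3 + 0))/353154 = (155646/90347 + sqrt(9126 + 0))*(1/353154) = (155646/90347 + sqrt(9126))*(1/353154) = (155646/90347 + 39*sqrt(6))*(1/353154) = 25941/5317734073 + 13*sqrt(6)/117718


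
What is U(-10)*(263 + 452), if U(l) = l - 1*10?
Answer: -14300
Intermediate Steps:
U(l) = -10 + l (U(l) = l - 10 = -10 + l)
U(-10)*(263 + 452) = (-10 - 10)*(263 + 452) = -20*715 = -14300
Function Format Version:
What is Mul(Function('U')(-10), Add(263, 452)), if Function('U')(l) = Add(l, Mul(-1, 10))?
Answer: -14300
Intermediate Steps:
Function('U')(l) = Add(-10, l) (Function('U')(l) = Add(l, -10) = Add(-10, l))
Mul(Function('U')(-10), Add(263, 452)) = Mul(Add(-10, -10), Add(263, 452)) = Mul(-20, 715) = -14300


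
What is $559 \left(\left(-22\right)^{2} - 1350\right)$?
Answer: $-484094$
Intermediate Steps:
$559 \left(\left(-22\right)^{2} - 1350\right) = 559 \left(484 - 1350\right) = 559 \left(-866\right) = -484094$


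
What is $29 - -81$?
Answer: $110$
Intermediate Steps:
$29 - -81 = 29 + 81 = 110$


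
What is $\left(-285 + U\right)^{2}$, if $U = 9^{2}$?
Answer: $41616$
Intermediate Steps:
$U = 81$
$\left(-285 + U\right)^{2} = \left(-285 + 81\right)^{2} = \left(-204\right)^{2} = 41616$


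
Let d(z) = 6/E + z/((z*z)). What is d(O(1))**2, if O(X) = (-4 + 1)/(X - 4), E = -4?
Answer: 1/4 ≈ 0.25000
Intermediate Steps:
O(X) = -3/(-4 + X)
d(z) = -3/2 + 1/z (d(z) = 6/(-4) + z/((z*z)) = 6*(-1/4) + z/(z**2) = -3/2 + z/z**2 = -3/2 + 1/z)
d(O(1))**2 = (-3/2 + 1/(-3/(-4 + 1)))**2 = (-3/2 + 1/(-3/(-3)))**2 = (-3/2 + 1/(-3*(-1/3)))**2 = (-3/2 + 1/1)**2 = (-3/2 + 1)**2 = (-1/2)**2 = 1/4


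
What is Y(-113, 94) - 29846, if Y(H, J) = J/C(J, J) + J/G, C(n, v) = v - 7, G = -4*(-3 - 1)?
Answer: -20767975/696 ≈ -29839.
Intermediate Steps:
G = 16 (G = -4*(-4) = 16)
C(n, v) = -7 + v
Y(H, J) = J/16 + J/(-7 + J) (Y(H, J) = J/(-7 + J) + J/16 = J/16 + J/(-7 + J))
Y(-113, 94) - 29846 = (1/16)*94*(9 + 94)/(-7 + 94) - 29846 = (1/16)*94*103/87 - 29846 = (1/16)*94*(1/87)*103 - 29846 = 4841/696 - 29846 = -20767975/696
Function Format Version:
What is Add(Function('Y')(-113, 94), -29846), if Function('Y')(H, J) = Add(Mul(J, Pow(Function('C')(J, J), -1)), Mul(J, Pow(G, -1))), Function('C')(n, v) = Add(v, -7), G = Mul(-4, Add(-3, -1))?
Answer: Rational(-20767975, 696) ≈ -29839.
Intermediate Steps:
G = 16 (G = Mul(-4, -4) = 16)
Function('C')(n, v) = Add(-7, v)
Function('Y')(H, J) = Add(Mul(Rational(1, 16), J), Mul(J, Pow(Add(-7, J), -1))) (Function('Y')(H, J) = Add(Mul(J, Pow(Add(-7, J), -1)), Mul(J, Pow(16, -1))) = Add(Mul(J, Pow(Add(-7, J), -1)), Mul(J, Rational(1, 16))) = Add(Mul(J, Pow(Add(-7, J), -1)), Mul(Rational(1, 16), J)) = Add(Mul(Rational(1, 16), J), Mul(J, Pow(Add(-7, J), -1))))
Add(Function('Y')(-113, 94), -29846) = Add(Mul(Rational(1, 16), 94, Pow(Add(-7, 94), -1), Add(9, 94)), -29846) = Add(Mul(Rational(1, 16), 94, Pow(87, -1), 103), -29846) = Add(Mul(Rational(1, 16), 94, Rational(1, 87), 103), -29846) = Add(Rational(4841, 696), -29846) = Rational(-20767975, 696)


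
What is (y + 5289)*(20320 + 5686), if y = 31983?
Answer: 969295632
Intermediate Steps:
(y + 5289)*(20320 + 5686) = (31983 + 5289)*(20320 + 5686) = 37272*26006 = 969295632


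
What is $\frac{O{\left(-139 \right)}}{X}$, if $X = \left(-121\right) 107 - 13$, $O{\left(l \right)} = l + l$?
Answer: $\frac{139}{6480} \approx 0.021451$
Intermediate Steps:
$O{\left(l \right)} = 2 l$
$X = -12960$ ($X = -12947 - 13 = -12960$)
$\frac{O{\left(-139 \right)}}{X} = \frac{2 \left(-139\right)}{-12960} = \left(-278\right) \left(- \frac{1}{12960}\right) = \frac{139}{6480}$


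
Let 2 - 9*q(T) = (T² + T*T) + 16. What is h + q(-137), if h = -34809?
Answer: -350833/9 ≈ -38981.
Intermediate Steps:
q(T) = -14/9 - 2*T²/9 (q(T) = 2/9 - ((T² + T*T) + 16)/9 = 2/9 - ((T² + T²) + 16)/9 = 2/9 - (2*T² + 16)/9 = 2/9 - (16 + 2*T²)/9 = 2/9 + (-16/9 - 2*T²/9) = -14/9 - 2*T²/9)
h + q(-137) = -34809 + (-14/9 - 2/9*(-137)²) = -34809 + (-14/9 - 2/9*18769) = -34809 + (-14/9 - 37538/9) = -34809 - 37552/9 = -350833/9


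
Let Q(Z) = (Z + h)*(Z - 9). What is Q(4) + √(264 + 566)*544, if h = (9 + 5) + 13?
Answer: -155 + 544*√830 ≈ 15517.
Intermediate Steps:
h = 27 (h = 14 + 13 = 27)
Q(Z) = (-9 + Z)*(27 + Z) (Q(Z) = (Z + 27)*(Z - 9) = (27 + Z)*(-9 + Z) = (-9 + Z)*(27 + Z))
Q(4) + √(264 + 566)*544 = (-243 + 4² + 18*4) + √(264 + 566)*544 = (-243 + 16 + 72) + √830*544 = -155 + 544*√830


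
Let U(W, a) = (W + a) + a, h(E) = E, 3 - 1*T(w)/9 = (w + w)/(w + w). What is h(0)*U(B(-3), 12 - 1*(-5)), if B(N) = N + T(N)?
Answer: 0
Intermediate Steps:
T(w) = 18 (T(w) = 27 - 9*(w + w)/(w + w) = 27 - 9*2*w/(2*w) = 27 - 9*2*w*1/(2*w) = 27 - 9*1 = 27 - 9 = 18)
B(N) = 18 + N (B(N) = N + 18 = 18 + N)
U(W, a) = W + 2*a
h(0)*U(B(-3), 12 - 1*(-5)) = 0*((18 - 3) + 2*(12 - 1*(-5))) = 0*(15 + 2*(12 + 5)) = 0*(15 + 2*17) = 0*(15 + 34) = 0*49 = 0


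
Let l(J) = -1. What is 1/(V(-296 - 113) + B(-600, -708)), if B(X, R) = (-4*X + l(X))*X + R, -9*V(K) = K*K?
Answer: -9/13128253 ≈ -6.8554e-7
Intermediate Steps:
V(K) = -K²/9 (V(K) = -K*K/9 = -K²/9)
B(X, R) = R + X*(-1 - 4*X) (B(X, R) = (-4*X - 1)*X + R = (-1 - 4*X)*X + R = X*(-1 - 4*X) + R = R + X*(-1 - 4*X))
1/(V(-296 - 113) + B(-600, -708)) = 1/(-(-296 - 113)²/9 + (-708 - 1*(-600) - 4*(-600)²)) = 1/(-⅑*(-409)² + (-708 + 600 - 4*360000)) = 1/(-⅑*167281 + (-708 + 600 - 1440000)) = 1/(-167281/9 - 1440108) = 1/(-13128253/9) = -9/13128253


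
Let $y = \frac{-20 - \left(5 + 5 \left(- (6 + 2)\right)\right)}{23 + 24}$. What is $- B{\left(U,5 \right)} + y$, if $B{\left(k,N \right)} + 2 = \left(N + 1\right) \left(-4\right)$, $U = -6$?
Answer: $\frac{1237}{47} \approx 26.319$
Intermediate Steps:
$B{\left(k,N \right)} = -6 - 4 N$ ($B{\left(k,N \right)} = -2 + \left(N + 1\right) \left(-4\right) = -2 + \left(1 + N\right) \left(-4\right) = -2 - \left(4 + 4 N\right) = -6 - 4 N$)
$y = \frac{15}{47}$ ($y = \frac{-20 - \left(5 + 5 \left(\left(-1\right) 8\right)\right)}{47} = \left(-20 - -35\right) \frac{1}{47} = \left(-20 + \left(-5 + 40\right)\right) \frac{1}{47} = \left(-20 + 35\right) \frac{1}{47} = 15 \cdot \frac{1}{47} = \frac{15}{47} \approx 0.31915$)
$- B{\left(U,5 \right)} + y = - (-6 - 20) + \frac{15}{47} = \left(-1\right) \left(-26\right) + \frac{15}{47} = 26 + \frac{15}{47} = \frac{1237}{47}$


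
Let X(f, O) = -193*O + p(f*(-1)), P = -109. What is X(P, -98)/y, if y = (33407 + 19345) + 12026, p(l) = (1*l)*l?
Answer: 30795/64778 ≈ 0.47539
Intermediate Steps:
p(l) = l² (p(l) = l*l = l²)
y = 64778 (y = 52752 + 12026 = 64778)
X(f, O) = f² - 193*O (X(f, O) = -193*O + (f*(-1))² = -193*O + (-f)² = -193*O + f² = f² - 193*O)
X(P, -98)/y = ((-109)² - 193*(-98))/64778 = (11881 + 18914)*(1/64778) = 30795*(1/64778) = 30795/64778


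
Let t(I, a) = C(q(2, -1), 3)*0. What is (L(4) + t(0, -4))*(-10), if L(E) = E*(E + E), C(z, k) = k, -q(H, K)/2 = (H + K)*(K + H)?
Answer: -320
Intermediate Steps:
q(H, K) = -2*(H + K)² (q(H, K) = -2*(H + K)*(K + H) = -2*(H + K)*(H + K) = -2*(H + K)²)
t(I, a) = 0 (t(I, a) = 3*0 = 0)
L(E) = 2*E² (L(E) = E*(2*E) = 2*E²)
(L(4) + t(0, -4))*(-10) = (2*4² + 0)*(-10) = (2*16 + 0)*(-10) = (32 + 0)*(-10) = 32*(-10) = -320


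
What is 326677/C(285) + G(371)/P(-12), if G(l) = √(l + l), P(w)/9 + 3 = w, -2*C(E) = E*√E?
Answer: -653354*√285/81225 - √742/135 ≈ -136.00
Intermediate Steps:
C(E) = -E^(3/2)/2 (C(E) = -E*√E/2 = -E^(3/2)/2)
P(w) = -27 + 9*w
G(l) = √2*√l (G(l) = √(2*l) = √2*√l)
326677/C(285) + G(371)/P(-12) = 326677/((-285*√285/2)) + (√2*√371)/(-27 + 9*(-12)) = 326677/((-285*√285/2)) + √742/(-27 - 108) = 326677/((-285*√285/2)) + √742/(-135) = 326677*(-2*√285/81225) + √742*(-1/135) = -653354*√285/81225 - √742/135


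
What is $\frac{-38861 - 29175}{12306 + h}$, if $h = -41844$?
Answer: $\frac{34018}{14769} \approx 2.3033$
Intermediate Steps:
$\frac{-38861 - 29175}{12306 + h} = \frac{-38861 - 29175}{12306 - 41844} = - \frac{68036}{-29538} = \left(-68036\right) \left(- \frac{1}{29538}\right) = \frac{34018}{14769}$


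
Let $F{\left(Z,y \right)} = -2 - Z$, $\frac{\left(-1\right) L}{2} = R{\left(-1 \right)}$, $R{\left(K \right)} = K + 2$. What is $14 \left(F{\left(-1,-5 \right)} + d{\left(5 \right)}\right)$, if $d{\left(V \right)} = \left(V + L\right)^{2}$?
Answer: $112$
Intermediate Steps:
$R{\left(K \right)} = 2 + K$
$L = -2$ ($L = - 2 \left(2 - 1\right) = \left(-2\right) 1 = -2$)
$d{\left(V \right)} = \left(-2 + V\right)^{2}$ ($d{\left(V \right)} = \left(V - 2\right)^{2} = \left(-2 + V\right)^{2}$)
$14 \left(F{\left(-1,-5 \right)} + d{\left(5 \right)}\right) = 14 \left(\left(-2 - -1\right) + \left(-2 + 5\right)^{2}\right) = 14 \left(\left(-2 + 1\right) + 3^{2}\right) = 14 \left(-1 + 9\right) = 14 \cdot 8 = 112$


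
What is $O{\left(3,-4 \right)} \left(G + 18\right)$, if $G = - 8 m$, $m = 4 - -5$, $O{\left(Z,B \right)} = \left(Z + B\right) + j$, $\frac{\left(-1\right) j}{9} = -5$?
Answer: $-2376$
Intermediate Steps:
$j = 45$ ($j = \left(-9\right) \left(-5\right) = 45$)
$O{\left(Z,B \right)} = 45 + B + Z$ ($O{\left(Z,B \right)} = \left(Z + B\right) + 45 = \left(B + Z\right) + 45 = 45 + B + Z$)
$m = 9$ ($m = 4 + 5 = 9$)
$G = -72$ ($G = \left(-8\right) 9 = -72$)
$O{\left(3,-4 \right)} \left(G + 18\right) = \left(45 - 4 + 3\right) \left(-72 + 18\right) = 44 \left(-54\right) = -2376$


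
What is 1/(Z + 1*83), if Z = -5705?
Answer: -1/5622 ≈ -0.00017787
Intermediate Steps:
1/(Z + 1*83) = 1/(-5705 + 1*83) = 1/(-5705 + 83) = 1/(-5622) = -1/5622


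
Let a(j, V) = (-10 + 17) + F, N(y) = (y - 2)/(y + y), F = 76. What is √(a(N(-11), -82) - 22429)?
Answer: I*√22346 ≈ 149.49*I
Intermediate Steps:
N(y) = (-2 + y)/(2*y) (N(y) = (-2 + y)/((2*y)) = (-2 + y)*(1/(2*y)) = (-2 + y)/(2*y))
a(j, V) = 83 (a(j, V) = (-10 + 17) + 76 = 7 + 76 = 83)
√(a(N(-11), -82) - 22429) = √(83 - 22429) = √(-22346) = I*√22346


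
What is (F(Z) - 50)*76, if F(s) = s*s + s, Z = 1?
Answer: -3648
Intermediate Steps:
F(s) = s + s² (F(s) = s² + s = s + s²)
(F(Z) - 50)*76 = (1*(1 + 1) - 50)*76 = (1*2 - 50)*76 = (2 - 50)*76 = -48*76 = -3648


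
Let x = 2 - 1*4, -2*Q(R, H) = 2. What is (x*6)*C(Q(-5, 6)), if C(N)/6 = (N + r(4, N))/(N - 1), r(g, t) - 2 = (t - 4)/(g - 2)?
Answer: -54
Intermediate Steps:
r(g, t) = 2 + (-4 + t)/(-2 + g) (r(g, t) = 2 + (t - 4)/(g - 2) = 2 + (-4 + t)/(-2 + g))
Q(R, H) = -1 (Q(R, H) = -½*2 = -1)
C(N) = 9*N/(-1 + N) (C(N) = 6*((N + (-8 + N + 2*4)/(-2 + 4))/(N - 1)) = 6*((N + (-8 + N + 8)/2)/(-1 + N)) = 6*((N + N/2)/(-1 + N)) = 6*((3*N/2)/(-1 + N)) = 6*(3*N/(2*(-1 + N))) = 9*N/(-1 + N))
x = -2 (x = 2 - 4 = -2)
(x*6)*C(Q(-5, 6)) = (-2*6)*(9*(-1)/(-1 - 1)) = -108*(-1)/(-2) = -108*(-1)*(-1)/2 = -12*9/2 = -54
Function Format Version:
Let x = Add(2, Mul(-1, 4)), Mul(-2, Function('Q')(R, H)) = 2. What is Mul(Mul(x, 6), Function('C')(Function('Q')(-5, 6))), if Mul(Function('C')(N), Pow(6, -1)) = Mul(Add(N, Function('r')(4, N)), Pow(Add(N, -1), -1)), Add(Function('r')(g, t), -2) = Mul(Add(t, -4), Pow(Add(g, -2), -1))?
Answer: -54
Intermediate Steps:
Function('r')(g, t) = Add(2, Mul(Pow(Add(-2, g), -1), Add(-4, t))) (Function('r')(g, t) = Add(2, Mul(Add(t, -4), Pow(Add(g, -2), -1))) = Add(2, Mul(Add(-4, t), Pow(Add(-2, g), -1))) = Add(2, Mul(Pow(Add(-2, g), -1), Add(-4, t))))
Function('Q')(R, H) = -1 (Function('Q')(R, H) = Mul(Rational(-1, 2), 2) = -1)
Function('C')(N) = Mul(9, N, Pow(Add(-1, N), -1)) (Function('C')(N) = Mul(6, Mul(Add(N, Mul(Pow(Add(-2, 4), -1), Add(-8, N, Mul(2, 4)))), Pow(Add(N, -1), -1))) = Mul(6, Mul(Add(N, Mul(Pow(2, -1), Add(-8, N, 8))), Pow(Add(-1, N), -1))) = Mul(6, Mul(Add(N, Mul(Rational(1, 2), N)), Pow(Add(-1, N), -1))) = Mul(6, Mul(Mul(Rational(3, 2), N), Pow(Add(-1, N), -1))) = Mul(6, Mul(Rational(3, 2), N, Pow(Add(-1, N), -1))) = Mul(9, N, Pow(Add(-1, N), -1)))
x = -2 (x = Add(2, -4) = -2)
Mul(Mul(x, 6), Function('C')(Function('Q')(-5, 6))) = Mul(Mul(-2, 6), Mul(9, -1, Pow(Add(-1, -1), -1))) = Mul(-12, Mul(9, -1, Pow(-2, -1))) = Mul(-12, Mul(9, -1, Rational(-1, 2))) = Mul(-12, Rational(9, 2)) = -54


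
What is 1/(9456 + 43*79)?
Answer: 1/12853 ≈ 7.7803e-5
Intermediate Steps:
1/(9456 + 43*79) = 1/(9456 + 3397) = 1/12853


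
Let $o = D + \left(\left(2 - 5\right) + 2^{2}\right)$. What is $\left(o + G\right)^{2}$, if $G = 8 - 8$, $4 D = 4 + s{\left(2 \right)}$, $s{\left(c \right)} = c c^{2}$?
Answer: $16$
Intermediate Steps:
$s{\left(c \right)} = c^{3}$
$D = 3$ ($D = \frac{4 + 2^{3}}{4} = \frac{4 + 8}{4} = \frac{1}{4} \cdot 12 = 3$)
$G = 0$ ($G = 8 - 8 = 0$)
$o = 4$ ($o = 3 + \left(\left(2 - 5\right) + 2^{2}\right) = 3 + \left(-3 + 4\right) = 3 + 1 = 4$)
$\left(o + G\right)^{2} = \left(4 + 0\right)^{2} = 4^{2} = 16$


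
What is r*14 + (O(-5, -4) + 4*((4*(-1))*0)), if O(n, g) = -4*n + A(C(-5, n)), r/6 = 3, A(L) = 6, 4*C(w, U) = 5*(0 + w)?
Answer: 278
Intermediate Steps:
C(w, U) = 5*w/4 (C(w, U) = (5*(0 + w))/4 = (5*w)/4 = 5*w/4)
r = 18 (r = 6*3 = 18)
O(n, g) = 6 - 4*n (O(n, g) = -4*n + 6 = 6 - 4*n)
r*14 + (O(-5, -4) + 4*((4*(-1))*0)) = 18*14 + ((6 - 4*(-5)) + 4*((4*(-1))*0)) = 252 + ((6 + 20) + 4*(-4*0)) = 252 + (26 + 4*0) = 252 + (26 + 0) = 252 + 26 = 278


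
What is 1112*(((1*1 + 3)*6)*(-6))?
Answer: -160128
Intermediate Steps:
1112*(((1*1 + 3)*6)*(-6)) = 1112*(((1 + 3)*6)*(-6)) = 1112*((4*6)*(-6)) = 1112*(24*(-6)) = 1112*(-144) = -160128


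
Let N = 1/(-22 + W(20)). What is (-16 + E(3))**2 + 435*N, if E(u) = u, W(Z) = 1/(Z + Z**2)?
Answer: 1378691/9239 ≈ 149.23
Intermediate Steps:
N = -420/9239 (N = 1/(-22 + 1/(20*(1 + 20))) = 1/(-22 + (1/20)/21) = 1/(-22 + (1/20)*(1/21)) = 1/(-22 + 1/420) = 1/(-9239/420) = -420/9239 ≈ -0.045459)
(-16 + E(3))**2 + 435*N = (-16 + 3)**2 + 435*(-420/9239) = (-13)**2 - 182700/9239 = 169 - 182700/9239 = 1378691/9239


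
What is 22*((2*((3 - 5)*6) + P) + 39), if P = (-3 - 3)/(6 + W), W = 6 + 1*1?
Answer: 4158/13 ≈ 319.85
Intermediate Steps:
W = 7 (W = 6 + 1 = 7)
P = -6/13 (P = (-3 - 3)/(6 + 7) = -6/13 ≈ -0.46154)
22*((2*((3 - 5)*6) + P) + 39) = 22*((2*((3 - 5)*6) - 6/13) + 39) = 22*((2*(-2*6) - 6/13) + 39) = 22*((2*(-12) - 6/13) + 39) = 22*((-24 - 6/13) + 39) = 22*(-318/13 + 39) = 22*(189/13) = 4158/13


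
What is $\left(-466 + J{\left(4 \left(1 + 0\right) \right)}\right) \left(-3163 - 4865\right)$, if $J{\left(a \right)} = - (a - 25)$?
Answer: $3572460$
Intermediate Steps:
$J{\left(a \right)} = 25 - a$ ($J{\left(a \right)} = - (-25 + a) = 25 - a$)
$\left(-466 + J{\left(4 \left(1 + 0\right) \right)}\right) \left(-3163 - 4865\right) = \left(-466 + \left(25 - 4 \left(1 + 0\right)\right)\right) \left(-3163 - 4865\right) = \left(-466 + \left(25 - 4 \cdot 1\right)\right) \left(-8028\right) = \left(-466 + \left(25 - 4\right)\right) \left(-8028\right) = \left(-466 + 21\right) \left(-8028\right) = \left(-445\right) \left(-8028\right) = 3572460$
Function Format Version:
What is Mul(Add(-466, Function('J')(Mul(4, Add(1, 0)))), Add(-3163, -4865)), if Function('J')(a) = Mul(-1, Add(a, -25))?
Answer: 3572460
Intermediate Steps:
Function('J')(a) = Add(25, Mul(-1, a)) (Function('J')(a) = Mul(-1, Add(-25, a)) = Add(25, Mul(-1, a)))
Mul(Add(-466, Function('J')(Mul(4, Add(1, 0)))), Add(-3163, -4865)) = Mul(Add(-466, Add(25, Mul(-1, Mul(4, Add(1, 0))))), Add(-3163, -4865)) = Mul(Add(-466, Add(25, Mul(-1, Mul(4, 1)))), -8028) = Mul(Add(-466, Add(25, Mul(-1, 4))), -8028) = Mul(Add(-466, Add(25, -4)), -8028) = Mul(Add(-466, 21), -8028) = Mul(-445, -8028) = 3572460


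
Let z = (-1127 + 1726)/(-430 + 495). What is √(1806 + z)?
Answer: √7669285/65 ≈ 42.605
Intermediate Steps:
z = 599/65 ≈ 9.2154
√(1806 + z) = √(1806 + 599/65) = √(117989/65) = √7669285/65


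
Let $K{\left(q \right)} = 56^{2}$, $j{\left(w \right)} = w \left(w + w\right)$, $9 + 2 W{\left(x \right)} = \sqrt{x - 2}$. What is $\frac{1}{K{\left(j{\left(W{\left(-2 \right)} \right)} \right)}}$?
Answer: $\frac{1}{3136} \approx 0.00031888$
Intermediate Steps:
$W{\left(x \right)} = - \frac{9}{2} + \frac{\sqrt{-2 + x}}{2}$ ($W{\left(x \right)} = - \frac{9}{2} + \frac{\sqrt{x - 2}}{2} = - \frac{9}{2} + \frac{\sqrt{-2 + x}}{2}$)
$j{\left(w \right)} = 2 w^{2}$ ($j{\left(w \right)} = w 2 w = 2 w^{2}$)
$K{\left(q \right)} = 3136$
$\frac{1}{K{\left(j{\left(W{\left(-2 \right)} \right)} \right)}} = \frac{1}{3136}$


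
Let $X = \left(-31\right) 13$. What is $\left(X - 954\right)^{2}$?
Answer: $1841449$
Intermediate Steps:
$X = -403$
$\left(X - 954\right)^{2} = \left(-403 - 954\right)^{2} = \left(-1357\right)^{2} = 1841449$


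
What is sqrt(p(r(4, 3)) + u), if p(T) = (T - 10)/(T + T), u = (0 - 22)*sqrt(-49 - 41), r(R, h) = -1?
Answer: sqrt(22 - 264*I*sqrt(10))/2 ≈ 10.351 - 10.082*I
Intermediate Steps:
u = -66*I*sqrt(10) ≈ -208.71*I
p(T) = (-10 + T)/(2*T) (p(T) = (-10 + T)/((2*T)) = (-10 + T)*(1/(2*T)) = (-10 + T)/(2*T))
sqrt(p(r(4, 3)) + u) = sqrt((1/2)*(-10 - 1)/(-1) - 66*I*sqrt(10)) = sqrt((1/2)*(-1)*(-11) - 66*I*sqrt(10)) = sqrt(11/2 - 66*I*sqrt(10))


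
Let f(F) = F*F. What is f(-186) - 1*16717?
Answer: 17879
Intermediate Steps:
f(F) = F**2
f(-186) - 1*16717 = (-186)**2 - 1*16717 = 34596 - 16717 = 17879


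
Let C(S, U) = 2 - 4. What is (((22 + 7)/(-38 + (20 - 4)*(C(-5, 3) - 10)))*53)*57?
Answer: -87609/230 ≈ -380.91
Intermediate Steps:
C(S, U) = -2
(((22 + 7)/(-38 + (20 - 4)*(C(-5, 3) - 10)))*53)*57 = (((22 + 7)/(-38 + (20 - 4)*(-2 - 10)))*53)*57 = ((29/(-38 + 16*(-12)))*53)*57 = ((29/(-38 - 192))*53)*57 = ((29/(-230))*53)*57 = ((29*(-1/230))*53)*57 = -29/230*53*57 = -1537/230*57 = -87609/230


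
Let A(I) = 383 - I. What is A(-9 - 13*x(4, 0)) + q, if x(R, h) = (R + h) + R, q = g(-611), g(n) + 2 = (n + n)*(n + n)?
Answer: 1493778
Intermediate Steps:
g(n) = -2 + 4*n**2 (g(n) = -2 + (n + n)*(n + n) = -2 + (2*n)*(2*n) = -2 + 4*n**2)
q = 1493282 (q = -2 + 4*(-611)**2 = -2 + 4*373321 = -2 + 1493284 = 1493282)
x(R, h) = h + 2*R
A(-9 - 13*x(4, 0)) + q = (383 - (-9 - 13*(0 + 2*4))) + 1493282 = (383 - (-9 - 13*(0 + 8))) + 1493282 = (383 - (-9 - 13*8)) + 1493282 = (383 - (-9 - 104)) + 1493282 = (383 - 1*(-113)) + 1493282 = (383 + 113) + 1493282 = 496 + 1493282 = 1493778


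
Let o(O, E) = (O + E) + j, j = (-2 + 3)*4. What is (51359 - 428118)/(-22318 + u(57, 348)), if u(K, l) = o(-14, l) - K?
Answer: 376759/22037 ≈ 17.097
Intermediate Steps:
j = 4 (j = 1*4 = 4)
o(O, E) = 4 + E + O (o(O, E) = (O + E) + 4 = (E + O) + 4 = 4 + E + O)
u(K, l) = -10 + l - K (u(K, l) = (4 + l - 14) - K = (-10 + l) - K = -10 + l - K)
(51359 - 428118)/(-22318 + u(57, 348)) = (51359 - 428118)/(-22318 + (-10 + 348 - 1*57)) = -376759/(-22318 + (-10 + 348 - 57)) = -376759/(-22318 + 281) = -376759/(-22037) = -376759*(-1/22037) = 376759/22037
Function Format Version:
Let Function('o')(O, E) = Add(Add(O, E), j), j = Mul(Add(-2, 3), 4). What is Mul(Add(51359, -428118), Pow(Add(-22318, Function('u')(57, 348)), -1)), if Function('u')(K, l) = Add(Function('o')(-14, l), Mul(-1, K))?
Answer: Rational(376759, 22037) ≈ 17.097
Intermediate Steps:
j = 4 (j = Mul(1, 4) = 4)
Function('o')(O, E) = Add(4, E, O) (Function('o')(O, E) = Add(Add(O, E), 4) = Add(Add(E, O), 4) = Add(4, E, O))
Function('u')(K, l) = Add(-10, l, Mul(-1, K)) (Function('u')(K, l) = Add(Add(4, l, -14), Mul(-1, K)) = Add(Add(-10, l), Mul(-1, K)) = Add(-10, l, Mul(-1, K)))
Mul(Add(51359, -428118), Pow(Add(-22318, Function('u')(57, 348)), -1)) = Mul(Add(51359, -428118), Pow(Add(-22318, Add(-10, 348, Mul(-1, 57))), -1)) = Mul(-376759, Pow(Add(-22318, Add(-10, 348, -57)), -1)) = Mul(-376759, Pow(Add(-22318, 281), -1)) = Mul(-376759, Pow(-22037, -1)) = Mul(-376759, Rational(-1, 22037)) = Rational(376759, 22037)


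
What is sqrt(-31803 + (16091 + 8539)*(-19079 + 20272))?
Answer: sqrt(29351787) ≈ 5417.7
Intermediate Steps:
sqrt(-31803 + (16091 + 8539)*(-19079 + 20272)) = sqrt(-31803 + 24630*1193) = sqrt(-31803 + 29383590) = sqrt(29351787)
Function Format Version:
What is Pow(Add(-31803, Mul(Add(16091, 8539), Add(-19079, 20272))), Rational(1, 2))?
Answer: Pow(29351787, Rational(1, 2)) ≈ 5417.7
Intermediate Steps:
Pow(Add(-31803, Mul(Add(16091, 8539), Add(-19079, 20272))), Rational(1, 2)) = Pow(Add(-31803, Mul(24630, 1193)), Rational(1, 2)) = Pow(Add(-31803, 29383590), Rational(1, 2)) = Pow(29351787, Rational(1, 2))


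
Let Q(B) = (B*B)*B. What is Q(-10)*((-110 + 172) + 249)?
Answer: -311000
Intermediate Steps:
Q(B) = B**3 (Q(B) = B**2*B = B**3)
Q(-10)*((-110 + 172) + 249) = (-10)**3*((-110 + 172) + 249) = -1000*(62 + 249) = -1000*311 = -311000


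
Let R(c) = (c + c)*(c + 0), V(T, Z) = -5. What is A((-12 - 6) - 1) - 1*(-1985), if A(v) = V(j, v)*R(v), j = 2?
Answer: -1625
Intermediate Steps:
R(c) = 2*c**2 (R(c) = (2*c)*c = 2*c**2)
A(v) = -10*v**2
A((-12 - 6) - 1) - 1*(-1985) = -10*((-12 - 6) - 1)**2 - 1*(-1985) = -10*(-18 - 1)**2 + 1985 = -10*(-19)**2 + 1985 = -10*361 + 1985 = -3610 + 1985 = -1625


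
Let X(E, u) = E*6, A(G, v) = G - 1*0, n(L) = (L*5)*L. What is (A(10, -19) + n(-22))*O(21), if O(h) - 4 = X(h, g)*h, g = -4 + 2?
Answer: 6439500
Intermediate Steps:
g = -2
n(L) = 5*L**2 (n(L) = (5*L)*L = 5*L**2)
A(G, v) = G (A(G, v) = G + 0 = G)
X(E, u) = 6*E
O(h) = 4 + 6*h**2 (O(h) = 4 + (6*h)*h = 4 + 6*h**2)
(A(10, -19) + n(-22))*O(21) = (10 + 5*(-22)**2)*(4 + 6*21**2) = (10 + 5*484)*(4 + 6*441) = (10 + 2420)*(4 + 2646) = 2430*2650 = 6439500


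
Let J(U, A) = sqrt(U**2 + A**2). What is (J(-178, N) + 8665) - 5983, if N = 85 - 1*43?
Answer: 2682 + 2*sqrt(8362) ≈ 2864.9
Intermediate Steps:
N = 42 (N = 85 - 43 = 42)
J(U, A) = sqrt(A**2 + U**2)
(J(-178, N) + 8665) - 5983 = (sqrt(42**2 + (-178)**2) + 8665) - 5983 = (sqrt(1764 + 31684) + 8665) - 5983 = (sqrt(33448) + 8665) - 5983 = (2*sqrt(8362) + 8665) - 5983 = (8665 + 2*sqrt(8362)) - 5983 = 2682 + 2*sqrt(8362)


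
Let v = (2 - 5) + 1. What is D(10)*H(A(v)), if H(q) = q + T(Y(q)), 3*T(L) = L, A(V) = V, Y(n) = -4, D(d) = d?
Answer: -100/3 ≈ -33.333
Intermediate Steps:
v = -2 (v = -3 + 1 = -2)
T(L) = L/3
H(q) = -4/3 + q (H(q) = q + (⅓)*(-4) = q - 4/3 = -4/3 + q)
D(10)*H(A(v)) = 10*(-4/3 - 2) = 10*(-10/3) = -100/3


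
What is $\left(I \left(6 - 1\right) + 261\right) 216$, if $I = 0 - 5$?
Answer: $50976$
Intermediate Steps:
$I = -5$
$\left(I \left(6 - 1\right) + 261\right) 216 = \left(- 5 \left(6 - 1\right) + 261\right) 216 = \left(\left(-5\right) 5 + 261\right) 216 = \left(-25 + 261\right) 216 = 236 \cdot 216 = 50976$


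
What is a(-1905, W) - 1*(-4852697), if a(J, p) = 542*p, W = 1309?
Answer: 5562175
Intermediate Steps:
a(-1905, W) - 1*(-4852697) = 542*1309 - 1*(-4852697) = 709478 + 4852697 = 5562175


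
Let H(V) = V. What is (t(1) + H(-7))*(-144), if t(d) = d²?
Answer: 864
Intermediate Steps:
(t(1) + H(-7))*(-144) = (1² - 7)*(-144) = (1 - 7)*(-144) = -6*(-144) = 864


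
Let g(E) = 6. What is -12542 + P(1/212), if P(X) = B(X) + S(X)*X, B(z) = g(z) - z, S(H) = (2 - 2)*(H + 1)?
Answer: -2657633/212 ≈ -12536.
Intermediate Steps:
S(H) = 0 (S(H) = 0*(1 + H) = 0)
B(z) = 6 - z
P(X) = 6 - X (P(X) = (6 - X) + 0*X = (6 - X) + 0 = 6 - X)
-12542 + P(1/212) = -12542 + (6 - 1/212) = -12542 + 1271/212 = -2657633/212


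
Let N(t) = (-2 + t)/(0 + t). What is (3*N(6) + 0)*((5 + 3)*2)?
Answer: 32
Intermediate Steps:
N(t) = (-2 + t)/t
(3*N(6) + 0)*((5 + 3)*2) = (3*((-2 + 6)/6) + 0)*((5 + 3)*2) = (3*((1/6)*4) + 0)*(8*2) = (3*(2/3) + 0)*16 = (2 + 0)*16 = 2*16 = 32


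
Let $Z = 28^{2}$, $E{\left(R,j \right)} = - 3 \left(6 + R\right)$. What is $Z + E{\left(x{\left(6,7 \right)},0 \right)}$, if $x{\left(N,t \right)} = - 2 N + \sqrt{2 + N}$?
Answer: $802 - 6 \sqrt{2} \approx 793.51$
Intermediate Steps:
$x{\left(N,t \right)} = \sqrt{2 + N} - 2 N$
$E{\left(R,j \right)} = -18 - 3 R$
$Z = 784$
$Z + E{\left(x{\left(6,7 \right)},0 \right)} = 784 - \left(18 + 3 \left(\sqrt{2 + 6} - 12\right)\right) = 784 - \left(18 + 3 \left(\sqrt{8} - 12\right)\right) = 784 - \left(18 + 3 \left(2 \sqrt{2} - 12\right)\right) = 784 - \left(18 + 3 \left(-12 + 2 \sqrt{2}\right)\right) = 784 + \left(-18 + \left(36 - 6 \sqrt{2}\right)\right) = 784 + \left(18 - 6 \sqrt{2}\right) = 802 - 6 \sqrt{2}$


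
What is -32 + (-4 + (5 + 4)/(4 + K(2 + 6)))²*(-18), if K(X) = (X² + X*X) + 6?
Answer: -328705/1058 ≈ -310.69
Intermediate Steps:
K(X) = 6 + 2*X² (K(X) = (X² + X²) + 6 = 2*X² + 6 = 6 + 2*X²)
-32 + (-4 + (5 + 4)/(4 + K(2 + 6)))²*(-18) = -32 + (-4 + (5 + 4)/(4 + (6 + 2*(2 + 6)²)))²*(-18) = -32 + (-4 + 9/(4 + (6 + 2*8²)))²*(-18) = -32 + (-4 + 9/(4 + (6 + 2*64)))²*(-18) = -32 + (-4 + 9/(4 + (6 + 128)))²*(-18) = -32 + (-4 + 9/(4 + 134))²*(-18) = -32 + (-4 + 9/138)²*(-18) = -32 + (-4 + 9*(1/138))²*(-18) = -32 + (-4 + 3/46)²*(-18) = -32 + (-181/46)²*(-18) = -32 + (32761/2116)*(-18) = -32 - 294849/1058 = -328705/1058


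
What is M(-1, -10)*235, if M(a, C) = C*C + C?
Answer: 21150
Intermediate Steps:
M(a, C) = C + C² (M(a, C) = C² + C = C + C²)
M(-1, -10)*235 = -10*(1 - 10)*235 = -10*(-9)*235 = 90*235 = 21150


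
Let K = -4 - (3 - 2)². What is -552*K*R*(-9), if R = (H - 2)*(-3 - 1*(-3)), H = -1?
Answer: 0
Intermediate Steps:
K = -5 (K = -4 - 1*1² = -4 - 1*1 = -4 - 1 = -5)
R = 0 (R = (-1 - 2)*(-3 - 1*(-3)) = -3*(-3 + 3) = -3*0 = 0)
-552*K*R*(-9) = -552*(-5*0)*(-9) = -0*(-9) = -552*0 = 0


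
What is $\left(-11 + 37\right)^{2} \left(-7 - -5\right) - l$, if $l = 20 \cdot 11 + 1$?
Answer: $-1573$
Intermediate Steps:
$l = 221$ ($l = 220 + 1 = 221$)
$\left(-11 + 37\right)^{2} \left(-7 - -5\right) - l = \left(-11 + 37\right)^{2} \left(-7 - -5\right) - 221 = 26^{2} \left(-7 + 5\right) - 221 = 676 \left(-2\right) - 221 = -1352 - 221 = -1573$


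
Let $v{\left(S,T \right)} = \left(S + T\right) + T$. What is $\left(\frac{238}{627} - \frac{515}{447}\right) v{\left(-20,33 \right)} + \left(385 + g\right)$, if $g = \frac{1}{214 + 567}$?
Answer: $\frac{2318009180}{6633033} \approx 349.46$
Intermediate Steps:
$g = \frac{1}{781} \approx 0.0012804$
$v{\left(S,T \right)} = S + 2 T$
$\left(\frac{238}{627} - \frac{515}{447}\right) v{\left(-20,33 \right)} + \left(385 + g\right) = \left(\frac{238}{627} - \frac{515}{447}\right) \left(-20 + 2 \cdot 33\right) + \left(385 + \frac{1}{781}\right) = \left(238 \cdot \frac{1}{627} - \frac{515}{447}\right) \left(-20 + 66\right) + \frac{300686}{781} = \left(\frac{238}{627} - \frac{515}{447}\right) 46 + \frac{300686}{781} = \left(- \frac{72173}{93423}\right) 46 + \frac{300686}{781} = - \frac{3319958}{93423} + \frac{300686}{781} = \frac{2318009180}{6633033}$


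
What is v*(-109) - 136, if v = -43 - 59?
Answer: 10982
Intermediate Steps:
v = -102
v*(-109) - 136 = -102*(-109) - 136 = 11118 - 136 = 10982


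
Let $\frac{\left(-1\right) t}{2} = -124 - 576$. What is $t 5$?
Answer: $7000$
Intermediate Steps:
$t = 1400$ ($t = - 2 \left(-124 - 576\right) = \left(-2\right) \left(-700\right) = 1400$)
$t 5 = 1400 \cdot 5 = 7000$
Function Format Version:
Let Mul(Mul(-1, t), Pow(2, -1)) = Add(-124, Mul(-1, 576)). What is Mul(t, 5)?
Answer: 7000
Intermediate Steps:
t = 1400 (t = Mul(-2, Add(-124, Mul(-1, 576))) = Mul(-2, Add(-124, -576)) = Mul(-2, -700) = 1400)
Mul(t, 5) = Mul(1400, 5) = 7000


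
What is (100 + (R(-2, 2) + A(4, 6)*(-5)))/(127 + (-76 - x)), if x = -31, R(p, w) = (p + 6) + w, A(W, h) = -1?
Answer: 111/82 ≈ 1.3537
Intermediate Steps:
R(p, w) = 6 + p + w (R(p, w) = (6 + p) + w = 6 + p + w)
(100 + (R(-2, 2) + A(4, 6)*(-5)))/(127 + (-76 - x)) = (100 + ((6 - 2 + 2) - 1*(-5)))/(127 + (-76 - 1*(-31))) = (100 + (6 + 5))/(127 + (-76 + 31)) = (100 + 11)/(127 - 45) = 111/82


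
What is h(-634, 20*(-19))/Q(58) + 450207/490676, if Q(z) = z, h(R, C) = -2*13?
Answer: 6677215/14229604 ≈ 0.46925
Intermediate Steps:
h(R, C) = -26
h(-634, 20*(-19))/Q(58) + 450207/490676 = -26/58 + 450207/490676 = -26*1/58 + 450207*(1/490676) = -13/29 + 450207/490676 = 6677215/14229604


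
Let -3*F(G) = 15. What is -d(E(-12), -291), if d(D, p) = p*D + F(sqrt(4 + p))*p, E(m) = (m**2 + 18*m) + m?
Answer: -25899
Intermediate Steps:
E(m) = m**2 + 19*m
F(G) = -5 (F(G) = -1/3*15 = -5)
d(D, p) = -5*p + D*p (d(D, p) = p*D - 5*p = D*p - 5*p = -5*p + D*p)
-d(E(-12), -291) = -(-291)*(-5 - 12*(19 - 12)) = -(-291)*(-5 - 12*7) = -(-291)*(-5 - 84) = -(-291)*(-89) = -1*25899 = -25899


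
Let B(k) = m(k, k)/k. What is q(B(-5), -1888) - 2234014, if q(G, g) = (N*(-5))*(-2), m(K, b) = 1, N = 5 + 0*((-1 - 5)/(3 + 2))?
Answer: -2233964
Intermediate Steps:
N = 5 (N = 5 + 0*(-6/5) = 5 + 0 = 5)
B(k) = 1/k
q(G, g) = 50 (q(G, g) = (5*(-5))*(-2) = -25*(-2) = 50)
q(B(-5), -1888) - 2234014 = 50 - 2234014 = -2233964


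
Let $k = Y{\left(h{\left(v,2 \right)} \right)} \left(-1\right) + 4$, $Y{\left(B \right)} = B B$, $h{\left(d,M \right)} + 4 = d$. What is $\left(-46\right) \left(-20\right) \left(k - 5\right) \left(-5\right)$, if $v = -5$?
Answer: $377200$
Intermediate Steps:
$h{\left(d,M \right)} = -4 + d$
$Y{\left(B \right)} = B^{2}$
$k = -77$ ($k = \left(-4 - 5\right)^{2} \left(-1\right) + 4 = \left(-9\right)^{2} \left(-1\right) + 4 = 81 \left(-1\right) + 4 = -81 + 4 = -77$)
$\left(-46\right) \left(-20\right) \left(k - 5\right) \left(-5\right) = \left(-46\right) \left(-20\right) \left(-77 - 5\right) \left(-5\right) = 920 \left(\left(-82\right) \left(-5\right)\right) = 920 \cdot 410 = 377200$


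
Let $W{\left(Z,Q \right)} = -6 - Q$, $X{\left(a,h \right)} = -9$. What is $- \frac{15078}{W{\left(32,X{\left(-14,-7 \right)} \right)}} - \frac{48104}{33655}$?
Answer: $- \frac{169198134}{33655} \approx -5027.4$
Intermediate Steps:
$- \frac{15078}{W{\left(32,X{\left(-14,-7 \right)} \right)}} - \frac{48104}{33655} = - \frac{15078}{-6 - -9} - \frac{48104}{33655} = - \frac{15078}{-6 + 9} - \frac{48104}{33655} = - \frac{15078}{3} - \frac{48104}{33655} = \left(-15078\right) \frac{1}{3} - \frac{48104}{33655} = -5026 - \frac{48104}{33655} = - \frac{169198134}{33655}$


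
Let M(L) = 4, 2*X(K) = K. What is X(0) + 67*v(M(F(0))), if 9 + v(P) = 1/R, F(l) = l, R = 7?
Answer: -4154/7 ≈ -593.43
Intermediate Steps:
X(K) = K/2
v(P) = -62/7 (v(P) = -9 + 1/7 = -9 + ⅐ = -62/7)
X(0) + 67*v(M(F(0))) = (½)*0 + 67*(-62/7) = 0 - 4154/7 = -4154/7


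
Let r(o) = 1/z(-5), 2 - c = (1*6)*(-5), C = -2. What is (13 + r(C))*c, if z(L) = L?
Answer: 2048/5 ≈ 409.60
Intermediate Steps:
c = 32 (c = 2 - 1*6*(-5) = 2 - 6*(-5) = 2 - 1*(-30) = 2 + 30 = 32)
r(o) = -⅕ (r(o) = 1/(-5) = -⅕)
(13 + r(C))*c = (13 - ⅕)*32 = (64/5)*32 = 2048/5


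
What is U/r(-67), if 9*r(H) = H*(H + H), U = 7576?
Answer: 34092/4489 ≈ 7.5946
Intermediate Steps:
r(H) = 2*H**2/9 (r(H) = (H*(H + H))/9 = (H*(2*H))/9 = (2*H**2)/9 = 2*H**2/9)
U/r(-67) = 7576/(((2/9)*(-67)**2)) = 7576/(((2/9)*4489)) = 7576/(8978/9) = 7576*(9/8978) = 34092/4489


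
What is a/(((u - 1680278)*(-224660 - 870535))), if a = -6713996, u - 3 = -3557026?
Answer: -6713996/5735865868695 ≈ -1.1705e-6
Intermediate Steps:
u = -3557023 (u = 3 - 3557026 = -3557023)
a/(((u - 1680278)*(-224660 - 870535))) = -6713996*1/((-3557023 - 1680278)*(-224660 - 870535)) = -6713996/((-5237301*(-1095195))) = -6713996/5735865868695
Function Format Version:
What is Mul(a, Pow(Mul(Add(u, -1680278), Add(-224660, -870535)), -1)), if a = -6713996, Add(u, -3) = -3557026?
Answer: Rational(-6713996, 5735865868695) ≈ -1.1705e-6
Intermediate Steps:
u = -3557023 (u = Add(3, -3557026) = -3557023)
Mul(a, Pow(Mul(Add(u, -1680278), Add(-224660, -870535)), -1)) = Mul(-6713996, Pow(Mul(Add(-3557023, -1680278), Add(-224660, -870535)), -1)) = Mul(-6713996, Pow(Mul(-5237301, -1095195), -1)) = Mul(-6713996, Pow(5735865868695, -1)) = Mul(-6713996, Rational(1, 5735865868695)) = Rational(-6713996, 5735865868695)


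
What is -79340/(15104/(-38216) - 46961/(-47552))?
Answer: -18022549423360/134554521 ≈ -1.3394e+5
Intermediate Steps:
-79340/(15104/(-38216) - 46961/(-47552)) = -79340/(15104*(-1/38216) - 46961*(-1/47552)) = -79340/(-1888/4777 + 46961/47552) = -79340/134554521/227155904 = -79340*227155904/134554521 = -18022549423360/134554521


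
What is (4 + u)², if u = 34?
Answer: 1444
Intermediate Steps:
(4 + u)² = (4 + 34)² = 38² = 1444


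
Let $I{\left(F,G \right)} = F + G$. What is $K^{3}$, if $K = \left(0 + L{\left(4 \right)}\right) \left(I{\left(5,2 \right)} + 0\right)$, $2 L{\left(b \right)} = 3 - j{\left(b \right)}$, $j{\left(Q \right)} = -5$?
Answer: $21952$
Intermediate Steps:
$L{\left(b \right)} = 4$ ($L{\left(b \right)} = \frac{3 - -5}{2} = \frac{3 + 5}{2} = \frac{1}{2} \cdot 8 = 4$)
$K = 28$ ($K = \left(0 + 4\right) \left(\left(5 + 2\right) + 0\right) = 4 \left(7 + 0\right) = 4 \cdot 7 = 28$)
$K^{3} = 28^{3} = 21952$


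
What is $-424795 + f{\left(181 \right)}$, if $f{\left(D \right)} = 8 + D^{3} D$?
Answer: $1072858334$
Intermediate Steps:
$f{\left(D \right)} = 8 + D^{4}$
$-424795 + f{\left(181 \right)} = -424795 + \left(8 + 181^{4}\right) = -424795 + \left(8 + 1073283121\right) = -424795 + 1073283129 = 1072858334$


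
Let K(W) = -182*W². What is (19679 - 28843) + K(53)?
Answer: -520402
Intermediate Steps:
(19679 - 28843) + K(53) = (19679 - 28843) - 182*53² = -9164 - 182*2809 = -9164 - 511238 = -520402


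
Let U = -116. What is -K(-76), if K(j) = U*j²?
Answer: 670016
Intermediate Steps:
K(j) = -116*j²
-K(-76) = -(-116)*(-76)² = -(-116)*5776 = -1*(-670016) = 670016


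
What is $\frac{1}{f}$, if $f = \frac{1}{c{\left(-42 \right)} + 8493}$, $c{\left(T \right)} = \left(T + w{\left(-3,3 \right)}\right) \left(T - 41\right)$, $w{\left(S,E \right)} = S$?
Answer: $12228$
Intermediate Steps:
$c{\left(T \right)} = \left(-41 + T\right) \left(-3 + T\right)$ ($c{\left(T \right)} = \left(T - 3\right) \left(T - 41\right) = \left(-3 + T\right) \left(T - 41\right) = \left(-3 + T\right) \left(-41 + T\right) = \left(-41 + T\right) \left(-3 + T\right)$)
$f = \frac{1}{12228}$ ($f = \frac{1}{\left(123 + \left(-42\right)^{2} - -1848\right) + 8493} = \frac{1}{\left(123 + 1764 + 1848\right) + 8493} = \frac{1}{3735 + 8493} = \frac{1}{12228} \approx 8.178 \cdot 10^{-5}$)
$\frac{1}{f} = \frac{1}{\frac{1}{12228}} = 12228$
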